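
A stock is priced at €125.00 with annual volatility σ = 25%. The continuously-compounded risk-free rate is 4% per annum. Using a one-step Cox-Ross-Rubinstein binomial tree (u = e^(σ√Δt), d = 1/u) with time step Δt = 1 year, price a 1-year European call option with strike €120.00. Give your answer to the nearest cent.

CRR parameters: u = e^(σ√Δt) = e^(0.25·√1) = 1.2840, d = 1/u = 0.7788
Per-period rate: rΔt = 0.04·1 = 0.04, so R = e^0.04 = 1.0408
Risk-neutral probability p = (e^0.04 − 0.7788)/(1.2840 − 0.7788) = 0.2620/0.5052 = 0.5186
Terminal stock prices: S_u = 160.5, S_d = 97.35
Terminal payoffs (S − K): max(40.5, 0) = 40.5, max(-22.65, 0) = 0
Node 0 (S = 125): V_0 = e^(−0.04)·[0.5186·40.5032 + 0.4814·0.0000] = 20.1814

€20.18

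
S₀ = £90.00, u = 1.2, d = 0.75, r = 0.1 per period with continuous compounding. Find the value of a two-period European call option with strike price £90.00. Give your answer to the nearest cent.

£20.20

Risk-neutral probability p = (e^0.1 − 0.75)/(1.2 − 0.75) = 0.3552/0.4500 = 0.7893
Terminal stock prices: S_uu = 129.6, S_ud = 81, S_dd = 50.62
Terminal payoffs (S − K): max(39.6, 0) = 39.6, max(-9, 0) = 0, max(-39.38, 0) = 0
Node u (S = 108): V_u = e^(−0.1)·[0.7893·39.6000 + 0.2107·0.0000] = 28.2807
Node d (S = 67.5): V_d = e^(−0.1)·[0.7893·0.0000 + 0.2107·0.0000] = 0.0000
Node 0 (S = 90): V_0 = e^(−0.1)·[0.7893·28.2807 + 0.2107·0.0000] = 20.1970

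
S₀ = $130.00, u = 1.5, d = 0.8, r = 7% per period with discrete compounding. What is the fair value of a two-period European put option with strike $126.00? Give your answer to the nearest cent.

$14.11

Risk-neutral probability p = (1 + 0.07 − 0.8)/(1.5 − 0.8) = 0.2700/0.7000 = 0.3857
Terminal stock prices: S_uu = 292.5, S_ud = 156, S_dd = 83.2
Terminal payoffs (K − S): max(-166.5, 0) = 0, max(-30, 0) = 0, max(42.8, 0) = 42.8
Node u (S = 195): V_u = 1/1.07·[0.3857·0.0000 + 0.6143·0.0000] = 0.0000
Node d (S = 104): V_d = 1/1.07·[0.3857·0.0000 + 0.6143·42.8000] = 24.5714
Node 0 (S = 130): V_0 = 1/1.07·[0.3857·0.0000 + 0.6143·24.5714] = 14.1064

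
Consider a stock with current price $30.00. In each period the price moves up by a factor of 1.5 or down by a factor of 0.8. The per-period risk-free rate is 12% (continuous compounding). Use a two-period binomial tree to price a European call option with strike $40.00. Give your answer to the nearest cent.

$4.74

Risk-neutral probability p = (e^0.12 − 0.8)/(1.5 − 0.8) = 0.3275/0.7000 = 0.4679
Terminal stock prices: S_uu = 67.5, S_ud = 36, S_dd = 19.2
Terminal payoffs (S − K): max(27.5, 0) = 27.5, max(-4, 0) = 0, max(-20.8, 0) = 0
Node u (S = 45): V_u = e^(−0.12)·[0.4679·27.5000 + 0.5321·0.0000] = 11.4111
Node d (S = 24): V_d = e^(−0.12)·[0.4679·0.0000 + 0.5321·0.0000] = 0.0000
Node 0 (S = 30): V_0 = e^(−0.12)·[0.4679·11.4111 + 0.5321·0.0000] = 4.7350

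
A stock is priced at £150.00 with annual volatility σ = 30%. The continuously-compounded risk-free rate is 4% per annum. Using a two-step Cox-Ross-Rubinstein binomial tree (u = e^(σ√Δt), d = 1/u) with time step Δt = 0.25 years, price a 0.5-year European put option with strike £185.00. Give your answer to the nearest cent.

CRR parameters: u = e^(σ√Δt) = e^(0.3·√0.25) = 1.1618, d = 1/u = 0.8607
Per-period rate: rΔt = 0.04·0.25 = 0.01, so R = e^0.01 = 1.0101
Risk-neutral probability p = (e^0.01 − 0.8607)/(1.1618 − 0.8607) = 0.1493/0.3011 = 0.4959
Terminal stock prices: S_uu = 202.5, S_ud = 150, S_dd = 111.1
Terminal payoffs (K − S): max(-17.48, 0) = 0, max(35, 0) = 35, max(73.88, 0) = 73.88
Node u (S = 174.3): V_u = e^(−0.01)·[0.4959·0.0000 + 0.5041·35.0000] = 17.4664
Node d (S = 129.1): V_d = e^(−0.01)·[0.4959·35.0000 + 0.5041·73.8773] = 54.0530
Node 0 (S = 150): V_0 = e^(−0.01)·[0.4959·17.4664 + 0.5041·54.0530] = 35.5507

£35.55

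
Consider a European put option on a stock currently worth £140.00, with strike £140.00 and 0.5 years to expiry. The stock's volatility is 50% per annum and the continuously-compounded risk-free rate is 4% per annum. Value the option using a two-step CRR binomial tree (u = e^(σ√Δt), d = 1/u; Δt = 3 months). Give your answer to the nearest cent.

CRR parameters: u = e^(σ√Δt) = e^(0.5·√0.25) = 1.2840, d = 1/u = 0.7788
Per-period rate: rΔt = 0.04·0.25 = 0.01, so R = e^0.01 = 1.0101
Risk-neutral probability p = (e^0.01 − 0.7788)/(1.2840 − 0.7788) = 0.2312/0.5052 = 0.4577
Terminal stock prices: S_uu = 230.8, S_ud = 140, S_dd = 84.91
Terminal payoffs (K − S): max(-90.82, 0) = 0, max(0, 0) = 0, max(55.09, 0) = 55.09
Node u (S = 179.8): V_u = e^(−0.01)·[0.4577·0.0000 + 0.5423·0.0000] = 0.0000
Node d (S = 109): V_d = e^(−0.01)·[0.4577·0.0000 + 0.5423·55.0857] = 29.5749
Node 0 (S = 140): V_0 = e^(−0.01)·[0.4577·0.0000 + 0.5423·29.5749] = 15.8784

£15.88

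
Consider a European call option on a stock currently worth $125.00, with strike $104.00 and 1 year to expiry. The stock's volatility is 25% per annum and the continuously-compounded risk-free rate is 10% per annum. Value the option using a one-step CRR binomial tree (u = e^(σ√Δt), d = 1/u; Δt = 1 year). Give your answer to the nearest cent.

CRR parameters: u = e^(σ√Δt) = e^(0.25·√1) = 1.2840, d = 1/u = 0.7788
Per-period rate: rΔt = 0.1·1 = 0.1, so R = e^0.1 = 1.1052
Risk-neutral probability p = (e^0.1 − 0.7788)/(1.2840 − 0.7788) = 0.3264/0.5052 = 0.6460
Terminal stock prices: S_u = 160.5, S_d = 97.35
Terminal payoffs (S − K): max(56.5, 0) = 56.5, max(-6.65, 0) = 0
Node 0 (S = 125): V_0 = e^(−0.1)·[0.6460·56.5032 + 0.3540·0.0000] = 33.0270

$33.03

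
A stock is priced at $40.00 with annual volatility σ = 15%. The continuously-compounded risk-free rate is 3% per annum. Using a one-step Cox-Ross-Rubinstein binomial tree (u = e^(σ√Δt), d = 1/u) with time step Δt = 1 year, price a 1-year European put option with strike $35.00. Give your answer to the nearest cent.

CRR parameters: u = e^(σ√Δt) = e^(0.15·√1) = 1.1618, d = 1/u = 0.8607
Per-period rate: rΔt = 0.03·1 = 0.03, so R = e^0.03 = 1.0305
Risk-neutral probability p = (e^0.03 − 0.8607)/(1.1618 − 0.8607) = 0.1697/0.3011 = 0.5637
Terminal stock prices: S_u = 46.47, S_d = 34.43
Terminal payoffs (K − S): max(-11.47, 0) = 0, max(0.5717, 0) = 0.5717
Node 0 (S = 40): V_0 = e^(−0.03)·[0.5637·0.0000 + 0.4363·0.5717] = 0.2420

$0.24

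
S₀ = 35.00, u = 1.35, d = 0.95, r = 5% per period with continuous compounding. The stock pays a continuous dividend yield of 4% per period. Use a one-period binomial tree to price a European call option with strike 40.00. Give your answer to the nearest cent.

1.04

Per-period risk-free factor R = e^0.05 = 1.0513; dividend-adjusted growth = e^(0.05−0.04) = 1.0101.
Risk-neutral probability p = (1.0101 − 0.95)/(1.35 − 0.95) = 0.0601/0.4000 = 0.1501
Terminal stock prices: S_u = 47.25, S_d = 33.25
Terminal payoffs (S − K): max(7.25, 0) = 7.25, max(-6.75, 0) = 0
Node 0 (S = 35): V_0 = e^(−0.05)·[0.1501·7.2500 + 0.8499·0.0000] = 1.0353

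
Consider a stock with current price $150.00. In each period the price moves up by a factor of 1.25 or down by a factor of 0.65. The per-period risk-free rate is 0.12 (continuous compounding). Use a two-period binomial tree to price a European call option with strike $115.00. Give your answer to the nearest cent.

$61.23

Risk-neutral probability p = (e^0.12 − 0.65)/(1.25 − 0.65) = 0.4775/0.6000 = 0.7958
Terminal stock prices: S_uu = 234.4, S_ud = 121.9, S_dd = 63.38
Terminal payoffs (S − K): max(119.4, 0) = 119.4, max(6.875, 0) = 6.875, max(-51.62, 0) = 0
Node u (S = 187.5): V_u = e^(−0.12)·[0.7958·119.3750 + 0.2042·6.8750] = 85.5041
Node d (S = 97.5): V_d = e^(−0.12)·[0.7958·6.8750 + 0.2042·0.0000] = 4.8526
Node 0 (S = 150): V_0 = e^(−0.12)·[0.7958·85.5041 + 0.2042·4.8526] = 61.2307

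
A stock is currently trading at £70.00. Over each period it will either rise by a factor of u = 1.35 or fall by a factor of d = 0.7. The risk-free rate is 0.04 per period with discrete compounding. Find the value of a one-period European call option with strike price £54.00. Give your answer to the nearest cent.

£20.37

Risk-neutral probability p = (1 + 0.04 − 0.7)/(1.35 − 0.7) = 0.3400/0.6500 = 0.5231
Terminal stock prices: S_u = 94.5, S_d = 49
Terminal payoffs (S − K): max(40.5, 0) = 40.5, max(-5, 0) = 0
Node 0 (S = 70): V_0 = 1/1.04·[0.5231·40.5000 + 0.4769·0.0000] = 20.3698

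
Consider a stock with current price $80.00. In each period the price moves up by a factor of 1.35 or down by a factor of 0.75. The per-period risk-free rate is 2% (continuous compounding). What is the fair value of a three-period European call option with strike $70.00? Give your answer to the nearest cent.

Risk-neutral probability p = (e^0.02 − 0.75)/(1.35 − 0.75) = 0.2702/0.6000 = 0.4503
Terminal stock prices: S_uuu = 196.8, S_uud = 109.4, S_udd = 60.75, S_ddd = 33.75
Terminal payoffs (S − K): max(126.8, 0) = 126.8, max(39.35, 0) = 39.35, max(-9.25, 0) = 0, max(-36.25, 0) = 0
Node uu (S = 145.8): V_uu = e^(−0.02)·[0.4503·126.8300 + 0.5497·39.3500] = 77.1861
Node ud (S = 81): V_ud = e^(−0.02)·[0.4503·39.3500 + 0.5497·0.0000] = 17.3698
Node dd (S = 45): V_dd = e^(−0.02)·[0.4503·0.0000 + 0.5497·0.0000] = 0.0000
Node u (S = 108): V_u = e^(−0.02)·[0.4503·77.1861 + 0.5497·17.3698] = 43.4299
Node d (S = 60): V_d = e^(−0.02)·[0.4503·17.3698 + 0.5497·0.0000] = 7.6674
Node 0 (S = 80): V_0 = e^(−0.02)·[0.4503·43.4299 + 0.5497·7.6674] = 23.3018

$23.30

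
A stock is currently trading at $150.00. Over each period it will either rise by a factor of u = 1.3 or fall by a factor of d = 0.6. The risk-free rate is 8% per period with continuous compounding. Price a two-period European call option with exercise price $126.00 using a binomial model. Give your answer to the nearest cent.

Risk-neutral probability p = (e^0.08 − 0.6)/(1.3 − 0.6) = 0.4833/0.7000 = 0.6904
Terminal stock prices: S_uu = 253.5, S_ud = 117, S_dd = 54
Terminal payoffs (S − K): max(127.5, 0) = 127.5, max(-9, 0) = 0, max(-72, 0) = 0
Node u (S = 195): V_u = e^(−0.08)·[0.6904·127.5000 + 0.3096·0.0000] = 81.2594
Node d (S = 90): V_d = e^(−0.08)·[0.6904·0.0000 + 0.3096·0.0000] = 0.0000
Node 0 (S = 150): V_0 = e^(−0.08)·[0.6904·81.2594 + 0.3096·0.0000] = 51.7890

$51.79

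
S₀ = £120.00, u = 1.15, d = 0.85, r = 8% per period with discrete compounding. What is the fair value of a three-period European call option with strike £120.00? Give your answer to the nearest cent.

Risk-neutral probability p = (1 + 0.08 − 0.85)/(1.15 − 0.85) = 0.2300/0.3000 = 0.7667
Terminal stock prices: S_uuu = 182.5, S_uud = 134.9, S_udd = 99.7, S_ddd = 73.69
Terminal payoffs (S − K): max(62.5, 0) = 62.5, max(14.89, 0) = 14.89, max(-20.3, 0) = 0, max(-46.31, 0) = 0
Node uu (S = 158.7): V_uu = 1/1.08·[0.7667·62.5050 + 0.2333·14.8950] = 47.5889
Node ud (S = 117.3): V_ud = 1/1.08·[0.7667·14.8950 + 0.2333·0.0000] = 10.5736
Node dd (S = 86.7): V_dd = 1/1.08·[0.7667·0.0000 + 0.2333·0.0000] = 0.0000
Node u (S = 138): V_u = 1/1.08·[0.7667·47.5889 + 0.2333·10.5736] = 36.0667
Node d (S = 102): V_d = 1/1.08·[0.7667·10.5736 + 0.2333·0.0000] = 7.5060
Node 0 (S = 120): V_0 = 1/1.08·[0.7667·36.0667 + 0.2333·7.5060] = 27.2245

£27.22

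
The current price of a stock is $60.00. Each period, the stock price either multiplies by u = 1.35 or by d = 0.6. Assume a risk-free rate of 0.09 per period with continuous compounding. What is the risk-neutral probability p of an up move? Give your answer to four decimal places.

Risk-neutral probability p = (e^0.09 − 0.6)/(1.35 − 0.6) = 0.4942/0.7500 = 0.6589

p = 0.6589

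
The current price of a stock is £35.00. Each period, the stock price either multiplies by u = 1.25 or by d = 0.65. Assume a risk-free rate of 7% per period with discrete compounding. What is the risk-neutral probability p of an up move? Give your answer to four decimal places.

p = 0.7000

Risk-neutral probability p = (1 + 0.07 − 0.65)/(1.25 − 0.65) = 0.4200/0.6000 = 0.7000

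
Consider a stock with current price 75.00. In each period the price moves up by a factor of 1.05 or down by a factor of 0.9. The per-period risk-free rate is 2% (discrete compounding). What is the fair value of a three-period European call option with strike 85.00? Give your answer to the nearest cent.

Risk-neutral probability p = (1 + 0.02 − 0.9)/(1.05 − 0.9) = 0.1200/0.1500 = 0.8000
Terminal stock prices: S_uuu = 86.82, S_uud = 74.42, S_udd = 63.79, S_ddd = 54.68
Terminal payoffs (S − K): max(1.822, 0) = 1.822, max(-10.58, 0) = 0, max(-21.21, 0) = 0, max(-30.32, 0) = 0
Node uu (S = 82.69): V_uu = 1/1.02·[0.8000·1.8219 + 0.2000·0.0000] = 1.4289
Node ud (S = 70.88): V_ud = 1/1.02·[0.8000·0.0000 + 0.2000·0.0000] = 0.0000
Node dd (S = 60.75): V_dd = 1/1.02·[0.8000·0.0000 + 0.2000·0.0000] = 0.0000
Node u (S = 78.75): V_u = 1/1.02·[0.8000·1.4289 + 0.2000·0.0000] = 1.1207
Node d (S = 67.5): V_d = 1/1.02·[0.8000·0.0000 + 0.2000·0.0000] = 0.0000
Node 0 (S = 75): V_0 = 1/1.02·[0.8000·1.1207 + 0.2000·0.0000] = 0.8790

0.88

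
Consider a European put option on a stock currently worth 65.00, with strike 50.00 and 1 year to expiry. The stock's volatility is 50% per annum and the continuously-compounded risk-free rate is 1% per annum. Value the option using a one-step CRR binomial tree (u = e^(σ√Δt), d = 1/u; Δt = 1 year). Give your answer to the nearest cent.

6.42

CRR parameters: u = e^(σ√Δt) = e^(0.5·√1) = 1.6487, d = 1/u = 0.6065
Per-period rate: rΔt = 0.01·1 = 0.01, so R = e^0.01 = 1.0101
Risk-neutral probability p = (e^0.01 − 0.6065)/(1.6487 − 0.6065) = 0.4035/1.0422 = 0.3872
Terminal stock prices: S_u = 107.2, S_d = 39.42
Terminal payoffs (K − S): max(-57.17, 0) = 0, max(10.58, 0) = 10.58
Node 0 (S = 65): V_0 = e^(−0.01)·[0.3872·0.0000 + 0.6128·10.5755] = 6.4164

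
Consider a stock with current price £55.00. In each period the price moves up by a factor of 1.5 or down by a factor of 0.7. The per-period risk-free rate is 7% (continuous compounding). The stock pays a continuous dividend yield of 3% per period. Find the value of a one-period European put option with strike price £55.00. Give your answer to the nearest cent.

£8.83

Per-period risk-free factor R = e^0.07 = 1.0725; dividend-adjusted growth = e^(0.07−0.03) = 1.0408.
Risk-neutral probability p = (1.0408 − 0.7)/(1.5 − 0.7) = 0.3408/0.8000 = 0.4260
Terminal stock prices: S_u = 82.5, S_d = 38.5
Terminal payoffs (K − S): max(-27.5, 0) = 0, max(16.5, 0) = 16.5
Node 0 (S = 55): V_0 = e^(−0.07)·[0.4260·0.0000 + 0.5740·16.5000] = 8.8305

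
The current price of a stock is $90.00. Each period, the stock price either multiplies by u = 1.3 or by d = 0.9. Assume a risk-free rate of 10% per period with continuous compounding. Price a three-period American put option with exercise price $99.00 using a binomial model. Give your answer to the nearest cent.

Risk-neutral probability p = (e^0.1 − 0.9)/(1.3 − 0.9) = 0.2052/0.4000 = 0.5129
Terminal stock prices: S_uuu = 197.7, S_uud = 136.9, S_udd = 94.77, S_ddd = 65.61
Terminal payoffs (K − S): max(-98.73, 0) = 0, max(-37.89, 0) = 0, max(4.23, 0) = 4.23, max(33.39, 0) = 33.39
Node uu (S = 152.1): continuation = e^(−0.1)·[0.5129·0.0000 + 0.4871·0.0000] = 0.0000; exercise value = 0.0000 ≤ continuation, so V_uu = 0.0000
Node ud (S = 105.3): continuation = e^(−0.1)·[0.5129·0.0000 + 0.4871·4.2300] = 1.8643; exercise value = 0.0000 ≤ continuation, so V_ud = 1.8643
Node dd (S = 72.9): continuation = e^(−0.1)·[0.5129·4.2300 + 0.4871·33.3900] = 16.6789; exercise value = 26.1000 > continuation, so V_dd = 26.1000 (exercise)
Node u (S = 117): continuation = e^(−0.1)·[0.5129·0.0000 + 0.4871·1.8643] = 0.8216; exercise value = 0.0000 ≤ continuation, so V_u = 0.8216
Node d (S = 81): continuation = e^(−0.1)·[0.5129·1.8643 + 0.4871·26.1000] = 12.3681; exercise value = 18.0000 > continuation, so V_d = 18.0000 (exercise)
Node 0 (S = 90): continuation = e^(−0.1)·[0.5129·0.8216 + 0.4871·18.0000] = 8.3143; exercise value = 9.0000 > continuation, so V_0 = 9.0000 (exercise)

$9.00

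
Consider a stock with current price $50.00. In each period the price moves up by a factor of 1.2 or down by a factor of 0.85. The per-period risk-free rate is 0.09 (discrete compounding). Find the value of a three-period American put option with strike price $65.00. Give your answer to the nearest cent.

$15.00

Risk-neutral probability p = (1 + 0.09 − 0.85)/(1.2 − 0.85) = 0.2400/0.3500 = 0.6857
Terminal stock prices: S_uuu = 86.4, S_uud = 61.2, S_udd = 43.35, S_ddd = 30.71
Terminal payoffs (K − S): max(-21.4, 0) = 0, max(3.8, 0) = 3.8, max(21.65, 0) = 21.65, max(34.29, 0) = 34.29
Node uu (S = 72): continuation = 1/1.09·[0.6857·0.0000 + 0.3143·3.8000] = 1.0957; exercise value = 0.0000 ≤ continuation, so V_uu = 1.0957
Node ud (S = 51): continuation = 1/1.09·[0.6857·3.8000 + 0.3143·21.6500] = 8.6330; exercise value = 14.0000 > continuation, so V_ud = 14.0000 (exercise)
Node dd (S = 36.12): continuation = 1/1.09·[0.6857·21.6500 + 0.3143·34.2938] = 23.5080; exercise value = 28.8750 > continuation, so V_dd = 28.8750 (exercise)
Node u (S = 60): continuation = 1/1.09·[0.6857·1.0957 + 0.3143·14.0000] = 4.7260; exercise value = 5.0000 > continuation, so V_u = 5.0000 (exercise)
Node d (S = 42.5): continuation = 1/1.09·[0.6857·14.0000 + 0.3143·28.8750] = 17.1330; exercise value = 22.5000 > continuation, so V_d = 22.5000 (exercise)
Node 0 (S = 50): continuation = 1/1.09·[0.6857·5.0000 + 0.3143·22.5000] = 9.6330; exercise value = 15.0000 > continuation, so V_0 = 15.0000 (exercise)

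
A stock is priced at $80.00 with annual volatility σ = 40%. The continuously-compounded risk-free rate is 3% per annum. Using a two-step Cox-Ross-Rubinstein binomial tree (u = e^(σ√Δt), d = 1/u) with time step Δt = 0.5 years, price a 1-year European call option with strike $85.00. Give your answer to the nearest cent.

CRR parameters: u = e^(σ√Δt) = e^(0.4·√0.5) = 1.3269, d = 1/u = 0.7536
Per-period rate: rΔt = 0.03·0.5 = 0.015, so R = e^0.015 = 1.0151
Risk-neutral probability p = (e^0.015 − 0.7536)/(1.3269 − 0.7536) = 0.2615/0.5733 = 0.4561
Terminal stock prices: S_uu = 140.9, S_ud = 80, S_dd = 45.44
Terminal payoffs (S − K): max(55.85, 0) = 55.85, max(-5, 0) = 0, max(-39.56, 0) = 0
Node u (S = 106.2): V_u = e^(−0.015)·[0.4561·55.8523 + 0.5439·0.0000] = 25.0961
Node d (S = 60.29): V_d = e^(−0.015)·[0.4561·0.0000 + 0.5439·0.0000] = 0.0000
Node 0 (S = 80): V_0 = e^(−0.015)·[0.4561·25.0961 + 0.5439·0.0000] = 11.2764

$11.28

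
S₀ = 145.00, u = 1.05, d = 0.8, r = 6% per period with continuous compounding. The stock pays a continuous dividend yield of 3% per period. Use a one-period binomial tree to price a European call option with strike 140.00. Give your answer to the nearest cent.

Per-period risk-free factor R = e^0.06 = 1.0618; dividend-adjusted growth = e^(0.06−0.03) = 1.0305.
Risk-neutral probability p = (1.0305 − 0.8)/(1.05 − 0.8) = 0.2305/0.2500 = 0.9218
Terminal stock prices: S_u = 152.2, S_d = 116
Terminal payoffs (S − K): max(12.25, 0) = 12.25, max(-24, 0) = 0
Node 0 (S = 145): V_0 = e^(−0.06)·[0.9218·12.2500 + 0.0782·0.0000] = 10.6347

10.63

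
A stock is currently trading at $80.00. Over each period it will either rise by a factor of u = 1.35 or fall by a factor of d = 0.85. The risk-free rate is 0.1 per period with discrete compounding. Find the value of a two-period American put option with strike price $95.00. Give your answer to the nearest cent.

Risk-neutral probability p = (1 + 0.1 − 0.85)/(1.35 − 0.85) = 0.2500/0.5000 = 0.5000
Terminal stock prices: S_uu = 145.8, S_ud = 91.8, S_dd = 57.8
Terminal payoffs (K − S): max(-50.8, 0) = 0, max(3.2, 0) = 3.2, max(37.2, 0) = 37.2
Node u (S = 108): continuation = 1/1.1·[0.5000·0.0000 + 0.5000·3.2000] = 1.4545; exercise value = 0.0000 ≤ continuation, so V_u = 1.4545
Node d (S = 68): continuation = 1/1.1·[0.5000·3.2000 + 0.5000·37.2000] = 18.3636; exercise value = 27.0000 > continuation, so V_d = 27.0000 (exercise)
Node 0 (S = 80): continuation = 1/1.1·[0.5000·1.4545 + 0.5000·27.0000] = 12.9339; exercise value = 15.0000 > continuation, so V_0 = 15.0000 (exercise)

$15.00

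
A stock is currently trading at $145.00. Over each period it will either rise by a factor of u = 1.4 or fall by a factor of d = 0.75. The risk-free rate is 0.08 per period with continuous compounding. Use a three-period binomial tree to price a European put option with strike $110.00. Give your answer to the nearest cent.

Risk-neutral probability p = (e^0.08 − 0.75)/(1.4 − 0.75) = 0.3333/0.6500 = 0.5127
Terminal stock prices: S_uuu = 397.9, S_uud = 213.1, S_udd = 114.2, S_ddd = 61.17
Terminal payoffs (K − S): max(-287.9, 0) = 0, max(-103.1, 0) = 0, max(-4.188, 0) = 0, max(48.83, 0) = 48.83
Node uu (S = 284.2): V_uu = e^(−0.08)·[0.5127·0.0000 + 0.4873·0.0000] = 0.0000
Node ud (S = 152.2): V_ud = e^(−0.08)·[0.5127·0.0000 + 0.4873·0.0000] = 0.0000
Node dd (S = 81.56): V_dd = e^(−0.08)·[0.5127·0.0000 + 0.4873·48.8281] = 21.9624
Node u (S = 203): V_u = e^(−0.08)·[0.5127·0.0000 + 0.4873·0.0000] = 0.0000
Node d (S = 108.8): V_d = e^(−0.08)·[0.5127·0.0000 + 0.4873·21.9624] = 9.8784
Node 0 (S = 145): V_0 = e^(−0.08)·[0.5127·0.0000 + 0.4873·9.8784] = 4.4432

$4.44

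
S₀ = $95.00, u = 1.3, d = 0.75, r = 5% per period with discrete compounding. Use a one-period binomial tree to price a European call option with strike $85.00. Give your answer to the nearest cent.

$20.00

Risk-neutral probability p = (1 + 0.05 − 0.75)/(1.3 − 0.75) = 0.3000/0.5500 = 0.5455
Terminal stock prices: S_u = 123.5, S_d = 71.25
Terminal payoffs (S − K): max(38.5, 0) = 38.5, max(-13.75, 0) = 0
Node 0 (S = 95): V_0 = 1/1.05·[0.5455·38.5000 + 0.4545·0.0000] = 20.0000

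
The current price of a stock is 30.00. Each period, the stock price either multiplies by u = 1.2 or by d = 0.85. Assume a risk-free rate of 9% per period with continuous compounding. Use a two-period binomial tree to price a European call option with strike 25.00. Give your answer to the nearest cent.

Risk-neutral probability p = (e^0.09 − 0.85)/(1.2 − 0.85) = 0.2442/0.3500 = 0.6976
Terminal stock prices: S_uu = 43.2, S_ud = 30.6, S_dd = 21.67
Terminal payoffs (S − K): max(18.2, 0) = 18.2, max(5.6, 0) = 5.6, max(-3.325, 0) = 0
Node u (S = 36): V_u = e^(−0.09)·[0.6976·18.2000 + 0.3024·5.6000] = 13.1517
Node d (S = 25.5): V_d = e^(−0.09)·[0.6976·5.6000 + 0.3024·0.0000] = 3.5705
Node 0 (S = 30): V_0 = e^(−0.09)·[0.6976·13.1517 + 0.3024·3.5705] = 9.3721

9.37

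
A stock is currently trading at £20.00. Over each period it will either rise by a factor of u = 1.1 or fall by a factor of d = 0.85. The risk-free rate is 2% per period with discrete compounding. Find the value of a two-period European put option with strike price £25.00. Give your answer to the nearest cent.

Risk-neutral probability p = (1 + 0.02 − 0.85)/(1.1 − 0.85) = 0.1700/0.2500 = 0.6800
Terminal stock prices: S_uu = 24.2, S_ud = 18.7, S_dd = 14.45
Terminal payoffs (K − S): max(0.8, 0) = 0.8, max(6.3, 0) = 6.3, max(10.55, 0) = 10.55
Node u (S = 22): V_u = 1/1.02·[0.6800·0.8000 + 0.3200·6.3000] = 2.5098
Node d (S = 17): V_d = 1/1.02·[0.6800·6.3000 + 0.3200·10.5500] = 7.5098
Node 0 (S = 20): V_0 = 1/1.02·[0.6800·2.5098 + 0.3200·7.5098] = 4.0292

£4.03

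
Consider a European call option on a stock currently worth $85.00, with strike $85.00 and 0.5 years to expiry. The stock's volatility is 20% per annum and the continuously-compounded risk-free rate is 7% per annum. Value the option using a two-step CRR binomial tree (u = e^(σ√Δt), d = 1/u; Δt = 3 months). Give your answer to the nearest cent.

CRR parameters: u = e^(σ√Δt) = e^(0.2·√0.25) = 1.1052, d = 1/u = 0.9048
Per-period rate: rΔt = 0.07·0.25 = 0.0175, so R = e^0.0175 = 1.0177
Risk-neutral probability p = (e^0.0175 − 0.9048)/(1.1052 − 0.9048) = 0.1128/0.2003 = 0.5631
Terminal stock prices: S_uu = 103.8, S_ud = 85, S_dd = 69.59
Terminal payoffs (S − K): max(18.82, 0) = 18.82, max(0, 0) = 0, max(-15.41, 0) = 0
Node u (S = 93.94): V_u = e^(−0.0175)·[0.5631·18.8192 + 0.4369·0.0000] = 10.4141
Node d (S = 76.91): V_d = e^(−0.0175)·[0.5631·0.0000 + 0.4369·0.0000] = 0.0000
Node 0 (S = 85): V_0 = e^(−0.0175)·[0.5631·10.4141 + 0.4369·0.0000] = 5.7629

$5.76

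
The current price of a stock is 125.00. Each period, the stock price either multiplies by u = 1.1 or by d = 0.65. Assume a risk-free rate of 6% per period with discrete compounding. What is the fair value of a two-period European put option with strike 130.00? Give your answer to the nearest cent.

6.40

Risk-neutral probability p = (1 + 0.06 − 0.65)/(1.1 − 0.65) = 0.4100/0.4500 = 0.9111
Terminal stock prices: S_uu = 151.3, S_ud = 89.38, S_dd = 52.81
Terminal payoffs (K − S): max(-21.25, 0) = 0, max(40.62, 0) = 40.62, max(77.19, 0) = 77.19
Node u (S = 137.5): V_u = 1/1.06·[0.9111·0.0000 + 0.0889·40.6250] = 3.4067
Node d (S = 81.25): V_d = 1/1.06·[0.9111·40.6250 + 0.0889·77.1875] = 41.3915
Node 0 (S = 125): V_0 = 1/1.06·[0.9111·3.4067 + 0.0889·41.3915] = 6.3992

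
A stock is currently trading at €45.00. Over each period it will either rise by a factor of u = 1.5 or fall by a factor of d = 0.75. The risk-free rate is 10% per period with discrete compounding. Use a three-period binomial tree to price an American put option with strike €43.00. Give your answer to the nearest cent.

Risk-neutral probability p = (1 + 0.1 − 0.75)/(1.5 − 0.75) = 0.3500/0.7500 = 0.4667
Terminal stock prices: S_uuu = 151.9, S_uud = 75.94, S_udd = 37.97, S_ddd = 18.98
Terminal payoffs (K − S): max(-108.9, 0) = 0, max(-32.94, 0) = 0, max(5.031, 0) = 5.031, max(24.02, 0) = 24.02
Node uu (S = 101.2): continuation = 1/1.1·[0.4667·0.0000 + 0.5333·0.0000] = 0.0000; exercise value = 0.0000 ≤ continuation, so V_uu = 0.0000
Node ud (S = 50.62): continuation = 1/1.1·[0.4667·0.0000 + 0.5333·5.0312] = 2.4394; exercise value = 0.0000 ≤ continuation, so V_ud = 2.4394
Node dd (S = 25.31): continuation = 1/1.1·[0.4667·5.0312 + 0.5333·24.0156] = 13.7784; exercise value = 17.6875 > continuation, so V_dd = 17.6875 (exercise)
Node u (S = 67.5): continuation = 1/1.1·[0.4667·0.0000 + 0.5333·2.4394] = 1.1827; exercise value = 0.0000 ≤ continuation, so V_u = 1.1827
Node d (S = 33.75): continuation = 1/1.1·[0.4667·2.4394 + 0.5333·17.6875] = 9.6107; exercise value = 9.2500 ≤ continuation, so V_d = 9.6107
Node 0 (S = 45): continuation = 1/1.1·[0.4667·1.1827 + 0.5333·9.6107] = 5.1615; exercise value = 0.0000 ≤ continuation, so V_0 = 5.1615

€5.16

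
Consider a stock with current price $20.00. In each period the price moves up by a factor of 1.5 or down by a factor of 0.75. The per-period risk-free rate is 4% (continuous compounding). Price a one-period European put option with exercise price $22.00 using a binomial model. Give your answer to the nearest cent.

Risk-neutral probability p = (e^0.04 − 0.75)/(1.5 − 0.75) = 0.2908/0.7500 = 0.3877
Terminal stock prices: S_u = 30, S_d = 15
Terminal payoffs (K − S): max(-8, 0) = 0, max(7, 0) = 7
Node 0 (S = 20): V_0 = e^(−0.04)·[0.3877·0.0000 + 0.6123·7.0000] = 4.1177

$4.12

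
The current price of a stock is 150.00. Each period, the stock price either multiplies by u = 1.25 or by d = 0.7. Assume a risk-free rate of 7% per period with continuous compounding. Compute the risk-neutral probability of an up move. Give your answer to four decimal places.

p = 0.6773

Risk-neutral probability p = (e^0.07 − 0.7)/(1.25 − 0.7) = 0.3725/0.5500 = 0.6773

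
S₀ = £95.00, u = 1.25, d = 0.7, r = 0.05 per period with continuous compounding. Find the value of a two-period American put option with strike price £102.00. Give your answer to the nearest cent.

£16.14

Risk-neutral probability p = (e^0.05 − 0.7)/(1.25 − 0.7) = 0.3513/0.5500 = 0.6387
Terminal stock prices: S_uu = 148.4, S_ud = 83.12, S_dd = 46.55
Terminal payoffs (K − S): max(-46.44, 0) = 0, max(18.88, 0) = 18.88, max(55.45, 0) = 55.45
Node u (S = 118.8): continuation = e^(−0.05)·[0.6387·0.0000 + 0.3613·18.8750] = 6.4874; exercise value = 0.0000 ≤ continuation, so V_u = 6.4874
Node d (S = 66.5): continuation = e^(−0.05)·[0.6387·18.8750 + 0.3613·55.4500] = 30.5254; exercise value = 35.5000 > continuation, so V_d = 35.5000 (exercise)
Node 0 (S = 95): continuation = e^(−0.05)·[0.6387·6.4874 + 0.3613·35.5000] = 16.1427; exercise value = 7.0000 ≤ continuation, so V_0 = 16.1427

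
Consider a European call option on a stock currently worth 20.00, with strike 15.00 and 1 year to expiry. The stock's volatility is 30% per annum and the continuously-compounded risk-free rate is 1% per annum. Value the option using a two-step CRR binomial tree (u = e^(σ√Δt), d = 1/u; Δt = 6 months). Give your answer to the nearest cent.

5.70

CRR parameters: u = e^(σ√Δt) = e^(0.3·√0.5) = 1.2363, d = 1/u = 0.8089
Per-period rate: rΔt = 0.01·0.5 = 0.005, so R = e^0.005 = 1.0050
Risk-neutral probability p = (e^0.005 − 0.8089)/(1.2363 − 0.8089) = 0.1962/0.4275 = 0.4589
Terminal stock prices: S_uu = 30.57, S_ud = 20, S_dd = 13.09
Terminal payoffs (S − K): max(15.57, 0) = 15.57, max(5, 0) = 5, max(-1.915, 0) = 0
Node u (S = 24.73): V_u = e^(−0.005)·[0.4589·15.5693 + 0.5411·5.0000] = 9.8010
Node d (S = 16.18): V_d = e^(−0.005)·[0.4589·5.0000 + 0.5411·0.0000] = 2.2830
Node 0 (S = 20): V_0 = e^(−0.005)·[0.4589·9.8010 + 0.5411·2.2830] = 5.7044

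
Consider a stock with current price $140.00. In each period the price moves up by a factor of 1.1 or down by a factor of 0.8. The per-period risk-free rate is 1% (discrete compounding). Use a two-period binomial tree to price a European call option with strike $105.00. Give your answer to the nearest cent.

$38.43

Risk-neutral probability p = (1 + 0.01 − 0.8)/(1.1 − 0.8) = 0.2100/0.3000 = 0.7000
Terminal stock prices: S_uu = 169.4, S_ud = 123.2, S_dd = 89.6
Terminal payoffs (S − K): max(64.4, 0) = 64.4, max(18.2, 0) = 18.2, max(-15.4, 0) = 0
Node u (S = 154): V_u = 1/1.01·[0.7000·64.4000 + 0.3000·18.2000] = 50.0396
Node d (S = 112): V_d = 1/1.01·[0.7000·18.2000 + 0.3000·0.0000] = 12.6139
Node 0 (S = 140): V_0 = 1/1.01·[0.7000·50.0396 + 0.3000·12.6139] = 38.4276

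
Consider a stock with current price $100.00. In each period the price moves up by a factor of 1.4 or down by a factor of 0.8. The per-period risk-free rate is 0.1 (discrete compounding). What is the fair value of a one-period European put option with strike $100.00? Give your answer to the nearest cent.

$9.09

Risk-neutral probability p = (1 + 0.1 − 0.8)/(1.4 − 0.8) = 0.3000/0.6000 = 0.5000
Terminal stock prices: S_u = 140, S_d = 80
Terminal payoffs (K − S): max(-40, 0) = 0, max(20, 0) = 20
Node 0 (S = 100): V_0 = 1/1.1·[0.5000·0.0000 + 0.5000·20.0000] = 9.0909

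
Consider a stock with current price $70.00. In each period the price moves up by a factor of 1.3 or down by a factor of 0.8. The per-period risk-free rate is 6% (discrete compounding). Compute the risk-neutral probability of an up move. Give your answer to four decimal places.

Risk-neutral probability p = (1 + 0.06 − 0.8)/(1.3 − 0.8) = 0.2600/0.5000 = 0.5200

p = 0.5200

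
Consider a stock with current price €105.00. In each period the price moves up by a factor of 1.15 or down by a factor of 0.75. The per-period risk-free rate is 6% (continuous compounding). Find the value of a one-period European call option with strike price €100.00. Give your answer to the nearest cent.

€15.23

Risk-neutral probability p = (e^0.06 − 0.75)/(1.15 − 0.75) = 0.3118/0.4000 = 0.7796
Terminal stock prices: S_u = 120.7, S_d = 78.75
Terminal payoffs (S − K): max(20.75, 0) = 20.75, max(-21.25, 0) = 0
Node 0 (S = 105): V_0 = e^(−0.06)·[0.7796·20.7500 + 0.2204·0.0000] = 15.2345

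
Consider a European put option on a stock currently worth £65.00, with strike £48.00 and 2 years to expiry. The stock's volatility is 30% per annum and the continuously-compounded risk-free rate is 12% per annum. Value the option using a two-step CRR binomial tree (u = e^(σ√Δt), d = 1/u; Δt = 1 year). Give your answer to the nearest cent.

CRR parameters: u = e^(σ√Δt) = e^(0.3·√1) = 1.3499, d = 1/u = 0.7408
Per-period rate: rΔt = 0.12·1 = 0.12, so R = e^0.12 = 1.1275
Risk-neutral probability p = (e^0.12 − 0.7408)/(1.3499 − 0.7408) = 0.3867/0.6090 = 0.6349
Terminal stock prices: S_uu = 118.4, S_ud = 65, S_dd = 35.67
Terminal payoffs (K − S): max(-70.44, 0) = 0, max(-17, 0) = 0, max(12.33, 0) = 12.33
Node u (S = 87.74): V_u = e^(−0.12)·[0.6349·0.0000 + 0.3651·0.0000] = 0.0000
Node d (S = 48.15): V_d = e^(−0.12)·[0.6349·0.0000 + 0.3651·12.3272] = 3.9918
Node 0 (S = 65): V_0 = e^(−0.12)·[0.6349·0.0000 + 0.3651·3.9918] = 1.2926

£1.29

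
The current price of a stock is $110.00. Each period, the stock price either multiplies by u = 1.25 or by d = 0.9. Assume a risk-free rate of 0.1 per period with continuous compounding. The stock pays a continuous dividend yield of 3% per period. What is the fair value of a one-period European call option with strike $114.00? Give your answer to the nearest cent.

$10.48

Per-period risk-free factor R = e^0.1 = 1.1052; dividend-adjusted growth = e^(0.1−0.03) = 1.0725.
Risk-neutral probability p = (1.0725 − 0.9)/(1.25 − 0.9) = 0.1725/0.3500 = 0.4929
Terminal stock prices: S_u = 137.5, S_d = 99
Terminal payoffs (S − K): max(23.5, 0) = 23.5, max(-15, 0) = 0
Node 0 (S = 110): V_0 = e^(−0.1)·[0.4929·23.5000 + 0.5071·0.0000] = 10.4805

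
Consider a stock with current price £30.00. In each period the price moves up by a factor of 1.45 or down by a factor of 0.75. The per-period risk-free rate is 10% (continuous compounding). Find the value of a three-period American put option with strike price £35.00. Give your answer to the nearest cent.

Risk-neutral probability p = (e^0.1 − 0.75)/(1.45 − 0.75) = 0.3552/0.7000 = 0.5074
Terminal stock prices: S_uuu = 91.46, S_uud = 47.31, S_udd = 24.47, S_ddd = 12.66
Terminal payoffs (K − S): max(-56.46, 0) = 0, max(-12.31, 0) = 0, max(10.53, 0) = 10.53, max(22.34, 0) = 22.34
Node uu (S = 63.08): continuation = e^(−0.1)·[0.5074·0.0000 + 0.4926·0.0000] = 0.0000; exercise value = 0.0000 ≤ continuation, so V_uu = 0.0000
Node ud (S = 32.62): continuation = e^(−0.1)·[0.5074·0.0000 + 0.4926·10.5312] = 4.6941; exercise value = 2.3750 ≤ continuation, so V_ud = 4.6941
Node dd (S = 16.88): continuation = e^(−0.1)·[0.5074·10.5312 + 0.4926·22.3438] = 14.7943; exercise value = 18.1250 > continuation, so V_dd = 18.1250 (exercise)
Node u (S = 43.5): continuation = e^(−0.1)·[0.5074·0.0000 + 0.4926·4.6941] = 2.0923; exercise value = 0.0000 ≤ continuation, so V_u = 2.0923
Node d (S = 22.5): continuation = e^(−0.1)·[0.5074·4.6941 + 0.4926·18.1250] = 10.2340; exercise value = 12.5000 > continuation, so V_d = 12.5000 (exercise)
Node 0 (S = 30): continuation = e^(−0.1)·[0.5074·2.0923 + 0.4926·12.5000] = 6.5323; exercise value = 5.0000 ≤ continuation, so V_0 = 6.5323

£6.53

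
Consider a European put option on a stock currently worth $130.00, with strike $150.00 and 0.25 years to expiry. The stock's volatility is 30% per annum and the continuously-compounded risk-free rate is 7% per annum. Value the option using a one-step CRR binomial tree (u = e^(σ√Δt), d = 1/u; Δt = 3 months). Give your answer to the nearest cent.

CRR parameters: u = e^(σ√Δt) = e^(0.3·√0.25) = 1.1618, d = 1/u = 0.8607
Per-period rate: rΔt = 0.07·0.25 = 0.0175, so R = e^0.0175 = 1.0177
Risk-neutral probability p = (e^0.0175 − 0.8607)/(1.1618 − 0.8607) = 0.1569/0.3011 = 0.5212
Terminal stock prices: S_u = 151, S_d = 111.9
Terminal payoffs (K − S): max(-1.038, 0) = 0, max(38.11, 0) = 38.11
Node 0 (S = 130): V_0 = e^(−0.0175)·[0.5212·0.0000 + 0.4788·38.1080] = 17.9297

$17.93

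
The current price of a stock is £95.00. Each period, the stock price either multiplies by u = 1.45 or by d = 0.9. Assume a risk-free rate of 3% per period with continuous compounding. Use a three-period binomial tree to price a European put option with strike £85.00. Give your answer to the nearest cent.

Risk-neutral probability p = (e^0.03 − 0.9)/(1.45 − 0.9) = 0.1305/0.5500 = 0.2372
Terminal stock prices: S_uuu = 289.6, S_uud = 179.8, S_udd = 111.6, S_ddd = 69.26
Terminal payoffs (K − S): max(-204.6, 0) = 0, max(-94.76, 0) = 0, max(-26.58, 0) = 0, max(15.74, 0) = 15.74
Node uu (S = 199.7): V_uu = e^(−0.03)·[0.2372·0.0000 + 0.7628·0.0000] = 0.0000
Node ud (S = 124): V_ud = e^(−0.03)·[0.2372·0.0000 + 0.7628·0.0000] = 0.0000
Node dd (S = 76.95): V_dd = e^(−0.03)·[0.2372·0.0000 + 0.7628·15.7450] = 11.6555
Node u (S = 137.8): V_u = e^(−0.03)·[0.2372·0.0000 + 0.7628·0.0000] = 0.0000
Node d (S = 85.5): V_d = e^(−0.03)·[0.2372·0.0000 + 0.7628·11.6555] = 8.6281
Node 0 (S = 95): V_0 = e^(−0.03)·[0.2372·0.0000 + 0.7628·8.6281] = 6.3871

£6.39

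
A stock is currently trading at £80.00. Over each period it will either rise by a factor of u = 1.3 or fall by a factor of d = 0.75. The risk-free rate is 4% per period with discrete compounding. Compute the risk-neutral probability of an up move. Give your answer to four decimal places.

p = 0.5273

Risk-neutral probability p = (1 + 0.04 − 0.75)/(1.3 − 0.75) = 0.2900/0.5500 = 0.5273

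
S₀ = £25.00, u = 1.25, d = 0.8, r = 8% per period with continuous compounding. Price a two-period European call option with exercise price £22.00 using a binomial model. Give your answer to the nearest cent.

Risk-neutral probability p = (e^0.08 − 0.8)/(1.25 − 0.8) = 0.2833/0.4500 = 0.6295
Terminal stock prices: S_uu = 39.06, S_ud = 25, S_dd = 16
Terminal payoffs (S − K): max(17.06, 0) = 17.06, max(3, 0) = 3, max(-6, 0) = 0
Node u (S = 31.25): V_u = e^(−0.08)·[0.6295·17.0625 + 0.3705·3.0000] = 10.9414
Node d (S = 20): V_d = e^(−0.08)·[0.6295·3.0000 + 0.3705·0.0000] = 1.7434
Node 0 (S = 25): V_0 = e^(−0.08)·[0.6295·10.9414 + 0.3705·1.7434] = 6.9546

£6.95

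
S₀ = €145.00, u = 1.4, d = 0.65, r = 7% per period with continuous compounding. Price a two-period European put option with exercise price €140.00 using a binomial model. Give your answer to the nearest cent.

Risk-neutral probability p = (e^0.07 − 0.65)/(1.4 − 0.65) = 0.4225/0.7500 = 0.5633
Terminal stock prices: S_uu = 284.2, S_ud = 132, S_dd = 61.26
Terminal payoffs (K − S): max(-144.2, 0) = 0, max(8.05, 0) = 8.05, max(78.74, 0) = 78.74
Node u (S = 203): V_u = e^(−0.07)·[0.5633·0.0000 + 0.4367·8.0500] = 3.2774
Node d (S = 94.25): V_d = e^(−0.07)·[0.5633·8.0500 + 0.4367·78.7375] = 36.2851
Node 0 (S = 145): V_0 = e^(−0.07)·[0.5633·3.2774 + 0.4367·36.2851] = 16.4945

€16.49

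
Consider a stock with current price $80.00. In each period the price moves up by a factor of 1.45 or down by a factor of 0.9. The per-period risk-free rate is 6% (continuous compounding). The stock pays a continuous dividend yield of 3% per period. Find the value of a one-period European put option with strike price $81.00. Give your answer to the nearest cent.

$6.47

Per-period risk-free factor R = e^0.06 = 1.0618; dividend-adjusted growth = e^(0.06−0.03) = 1.0305.
Risk-neutral probability p = (1.0305 − 0.9)/(1.45 − 0.9) = 0.1305/0.5500 = 0.2372
Terminal stock prices: S_u = 116, S_d = 72
Terminal payoffs (K − S): max(-35, 0) = 0, max(9, 0) = 9
Node 0 (S = 80): V_0 = e^(−0.06)·[0.2372·0.0000 + 0.7628·9.0000] = 6.4655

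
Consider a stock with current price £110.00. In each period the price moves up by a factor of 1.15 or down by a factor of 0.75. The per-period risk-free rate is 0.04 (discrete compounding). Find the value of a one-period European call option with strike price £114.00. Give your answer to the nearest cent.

Risk-neutral probability p = (1 + 0.04 − 0.75)/(1.15 − 0.75) = 0.2900/0.4000 = 0.7250
Terminal stock prices: S_u = 126.5, S_d = 82.5
Terminal payoffs (S − K): max(12.5, 0) = 12.5, max(-31.5, 0) = 0
Node 0 (S = 110): V_0 = 1/1.04·[0.7250·12.5000 + 0.2750·0.0000] = 8.7139

£8.71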